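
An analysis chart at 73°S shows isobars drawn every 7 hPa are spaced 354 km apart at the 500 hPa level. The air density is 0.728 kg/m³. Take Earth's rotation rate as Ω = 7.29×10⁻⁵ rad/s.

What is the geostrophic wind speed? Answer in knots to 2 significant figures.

38 knots

Coriolis parameter at 73°S:
f = 2Ω sin φ = 2 × 7.29×10⁻⁵ × sin 73° = 1.39×10⁻⁴ s⁻¹
Pressure gradient: |∂P/∂n| = 700 Pa / 354000 m = 1.98×10⁻³ Pa/m
Geostrophic balance (pressure-gradient force = Coriolis force):
V_g = (1/(fρ)) |∂P/∂n| = 1.98×10⁻³ / (1.39×10⁻⁴ × 0.728) = 19.5 m/s
Converting: 19.5 m/s × 1.944 = 38 knots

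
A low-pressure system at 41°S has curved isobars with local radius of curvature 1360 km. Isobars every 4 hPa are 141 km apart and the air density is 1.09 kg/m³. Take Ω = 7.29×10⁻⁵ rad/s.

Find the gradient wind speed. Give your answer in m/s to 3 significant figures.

23.1 m/s

Coriolis parameter at 41°S:
f = 2Ω sin φ = 2 × 7.29×10⁻⁵ × sin 41° = 9.57×10⁻⁵ s⁻¹
Pressure gradient: |∂P/∂n| = 400 Pa / 141000 m = 2.84×10⁻³ Pa/m
Geostrophic speed: V_g = |∂P/∂n|/(fρ) = 2.84×10⁻³/(9.57×10⁻⁵ × 1.09) = 27.2 m/s
Around a low, centrifugal force acts outward with Coriolis, so pressure-gradient force balances both:
(1/ρ)|∂P/∂n| = fV + V²/R  →  V² + fR·V − fR·V_g = 0
With fR = 9.57×10⁻⁵ × 1360×10³ m = 130 m/s:
V = [−fR + √((fR)² + 4 fR V_g)]/2 = [−130 + √(130² + 4×130×27.2)]/2 = 23.1 m/s
Subgeostrophic (V < V_g = 27.2 m/s), as expected around a low.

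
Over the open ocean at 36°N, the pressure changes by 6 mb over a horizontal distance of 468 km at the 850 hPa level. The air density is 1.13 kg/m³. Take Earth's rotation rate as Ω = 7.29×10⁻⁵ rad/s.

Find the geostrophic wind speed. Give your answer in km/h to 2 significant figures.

48 km/h

Coriolis parameter at 36°N:
f = 2Ω sin φ = 2 × 7.29×10⁻⁵ × sin 36° = 8.57×10⁻⁵ s⁻¹
Pressure gradient: |∂P/∂n| = 600 Pa / 468000 m = 1.28×10⁻³ Pa/m
Geostrophic balance (pressure-gradient force = Coriolis force):
V_g = (1/(fρ)) |∂P/∂n| = 1.28×10⁻³ / (8.57×10⁻⁵ × 1.13) = 13.2 m/s
Converting: 13.2 m/s × 3.6 = 48 km/h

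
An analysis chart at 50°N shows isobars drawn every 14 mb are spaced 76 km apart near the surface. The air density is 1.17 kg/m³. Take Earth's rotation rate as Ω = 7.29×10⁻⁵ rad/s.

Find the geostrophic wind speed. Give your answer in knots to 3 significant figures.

274 knots

Coriolis parameter at 50°N:
f = 2Ω sin φ = 2 × 7.29×10⁻⁵ × sin 50° = 1.12×10⁻⁴ s⁻¹
Pressure gradient: |∂P/∂n| = 1400 Pa / 76000 m = 1.84×10⁻² Pa/m
Geostrophic balance (pressure-gradient force = Coriolis force):
V_g = (1/(fρ)) |∂P/∂n| = 1.84×10⁻² / (1.12×10⁻⁴ × 1.17) = 141 m/s
Converting: 141 m/s × 1.944 = 274 knots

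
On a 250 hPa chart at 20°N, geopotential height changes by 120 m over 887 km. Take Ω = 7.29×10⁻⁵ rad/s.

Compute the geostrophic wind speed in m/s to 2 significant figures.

27 m/s

Coriolis parameter at 20°N:
f = 2Ω sin φ = 2 × 7.29×10⁻⁵ × sin 20° = 4.99×10⁻⁵ s⁻¹
Height gradient: |∂Z/∂n| = 120 m / 887000 m = 1.35×10⁻⁴
On a pressure surface, geostrophic balance gives V_g = (g/f)|∂Z/∂n|:
V_g = 9.81 × 1.35×10⁻⁴ / 4.99×10⁻⁵ = 26.6 m/s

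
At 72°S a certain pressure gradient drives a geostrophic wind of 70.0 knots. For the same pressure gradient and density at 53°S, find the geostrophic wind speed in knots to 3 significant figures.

83.4 knots

With the same pressure gradient and density, V_g ∝ 1/f ∝ 1/sin φ.
V₂ = V₁ · sin φ₁ / sin φ₂ = 70.0 × sin 72° / sin 53°
V₂ = 70.0 × 0.9511/0.7986 = 83.4 knots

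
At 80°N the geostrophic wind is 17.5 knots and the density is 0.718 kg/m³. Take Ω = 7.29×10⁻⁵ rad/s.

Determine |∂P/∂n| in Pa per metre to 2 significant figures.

Coriolis parameter at 80°N:
f = 2Ω sin φ = 2 × 7.29×10⁻⁵ × sin 80° = 1.44×10⁻⁴ s⁻¹
Wind speed in SI: 17.5 knots = 9.00 m/s
Geostrophic balance rearranged: |∂P/∂n| = f ρ V_g
|∂P/∂n| = 1.44×10⁻⁴ × 0.718 × 9.00 = 9.28×10⁻⁴ Pa/m

9.3×10⁻⁴ Pa/m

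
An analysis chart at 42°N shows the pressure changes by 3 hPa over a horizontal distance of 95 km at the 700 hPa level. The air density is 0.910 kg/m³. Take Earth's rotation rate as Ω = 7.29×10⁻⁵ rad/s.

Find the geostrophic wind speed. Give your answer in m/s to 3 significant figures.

35.6 m/s

Coriolis parameter at 42°N:
f = 2Ω sin φ = 2 × 7.29×10⁻⁵ × sin 42° = 9.76×10⁻⁵ s⁻¹
Pressure gradient: |∂P/∂n| = 300 Pa / 95000 m = 3.16×10⁻³ Pa/m
Geostrophic balance (pressure-gradient force = Coriolis force):
V_g = (1/(fρ)) |∂P/∂n| = 3.16×10⁻³ / (9.76×10⁻⁵ × 0.910) = 35.6 m/s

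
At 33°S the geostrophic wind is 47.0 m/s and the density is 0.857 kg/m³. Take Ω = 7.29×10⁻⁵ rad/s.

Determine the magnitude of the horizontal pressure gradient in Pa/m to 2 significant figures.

3.2×10⁻³ Pa/m

Coriolis parameter at 33°S:
f = 2Ω sin φ = 2 × 7.29×10⁻⁵ × sin 33° = 7.94×10⁻⁵ s⁻¹
Geostrophic balance rearranged: |∂P/∂n| = f ρ V_g
|∂P/∂n| = 7.94×10⁻⁵ × 0.857 × 47.0 = 3.20×10⁻³ Pa/m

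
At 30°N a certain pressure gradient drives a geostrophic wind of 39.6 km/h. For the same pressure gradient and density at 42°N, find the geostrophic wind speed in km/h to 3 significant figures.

29.6 km/h

With the same pressure gradient and density, V_g ∝ 1/f ∝ 1/sin φ.
V₂ = V₁ · sin φ₁ / sin φ₂ = 39.6 × sin 30° / sin 42°
V₂ = 39.6 × 0.5000/0.6691 = 29.6 km/h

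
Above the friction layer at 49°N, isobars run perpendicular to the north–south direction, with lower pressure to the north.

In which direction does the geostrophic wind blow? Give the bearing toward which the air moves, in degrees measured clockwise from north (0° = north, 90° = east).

090°

The pressure-gradient force points toward the north (bearing 000°).
Geostrophic balance: in the Northern Hemisphere the Coriolis force deflects motion to the right, so the geostrophic wind blows 90° to the right of the pressure-gradient force (low pressure on the left).
Rotating 000° by 90° clockwise gives 090° — the wind blows toward the east.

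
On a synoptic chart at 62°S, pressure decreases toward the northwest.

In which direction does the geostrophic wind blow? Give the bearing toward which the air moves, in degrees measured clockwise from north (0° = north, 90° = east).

225°

The pressure-gradient force points toward the northwest (bearing 315°).
Geostrophic balance: in the Southern Hemisphere the Coriolis force deflects motion to the left, so the geostrophic wind blows 90° to the left of the pressure-gradient force (low pressure on the right).
Rotating 315° by 90° counterclockwise gives 225° — the wind blows toward the southwest.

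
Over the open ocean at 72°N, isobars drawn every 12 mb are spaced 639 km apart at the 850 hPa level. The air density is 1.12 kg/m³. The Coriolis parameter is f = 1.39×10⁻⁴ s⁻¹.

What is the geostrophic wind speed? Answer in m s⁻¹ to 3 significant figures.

12.1 m s⁻¹

Pressure gradient: |∂P/∂n| = 1200 Pa / 639000 m = 1.88×10⁻³ Pa/m
Geostrophic balance (pressure-gradient force = Coriolis force):
V_g = (1/(fρ)) |∂P/∂n| = 1.88×10⁻³ / (1.39×10⁻⁴ × 1.12) = 12.1 m/s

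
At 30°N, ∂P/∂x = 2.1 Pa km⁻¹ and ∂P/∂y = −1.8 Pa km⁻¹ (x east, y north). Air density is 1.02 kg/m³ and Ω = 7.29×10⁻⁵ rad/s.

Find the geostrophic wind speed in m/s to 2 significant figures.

37 m/s

Coriolis parameter at 30°N:
f = 2Ω sin φ = 2 × 7.29×10⁻⁵ × sin 30° = 7.29×10⁻⁵ s⁻¹
Component geostrophic relations (x east, y north):
u_g = −(1/(fρ)) ∂P/∂y,  v_g = (1/(fρ)) ∂P/∂x
u_g = −(−1.8×10⁻³)/(7.29×10⁻⁵ × 1.02) = 24.2 m/s;  v_g = (2.1×10⁻³)/(7.29×10⁻⁵ × 1.02) = 28.2 m/s
|V_g| = √(u_g² + v_g²) = 37.2 m/s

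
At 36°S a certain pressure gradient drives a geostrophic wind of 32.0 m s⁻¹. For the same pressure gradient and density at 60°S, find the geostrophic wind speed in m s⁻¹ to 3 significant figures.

21.7 m s⁻¹

With the same pressure gradient and density, V_g ∝ 1/f ∝ 1/sin φ.
V₂ = V₁ · sin φ₁ / sin φ₂ = 32.0 × sin 36° / sin 60°
V₂ = 32.0 × 0.5878/0.8660 = 21.7 m s⁻¹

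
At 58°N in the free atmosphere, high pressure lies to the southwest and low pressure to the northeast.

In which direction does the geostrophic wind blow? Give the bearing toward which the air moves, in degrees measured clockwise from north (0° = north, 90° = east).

The pressure-gradient force points toward the northeast (bearing 045°).
Geostrophic balance: in the Northern Hemisphere the Coriolis force deflects motion to the right, so the geostrophic wind blows 90° to the right of the pressure-gradient force (low pressure on the left).
Rotating 045° by 90° clockwise gives 135° — the wind blows toward the southeast.

135°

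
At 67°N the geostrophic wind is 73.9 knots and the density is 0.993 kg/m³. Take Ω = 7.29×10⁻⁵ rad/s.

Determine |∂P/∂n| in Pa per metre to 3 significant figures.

5.07×10⁻³ Pa/m

Coriolis parameter at 67°N:
f = 2Ω sin φ = 2 × 7.29×10⁻⁵ × sin 67° = 1.34×10⁻⁴ s⁻¹
Wind speed in SI: 73.9 knots = 38.0 m/s
Geostrophic balance rearranged: |∂P/∂n| = f ρ V_g
|∂P/∂n| = 1.34×10⁻⁴ × 0.993 × 38.0 = 5.07×10⁻³ Pa/m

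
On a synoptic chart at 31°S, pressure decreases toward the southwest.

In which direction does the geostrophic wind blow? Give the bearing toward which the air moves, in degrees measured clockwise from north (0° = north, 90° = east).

The pressure-gradient force points toward the southwest (bearing 225°).
Geostrophic balance: in the Southern Hemisphere the Coriolis force deflects motion to the left, so the geostrophic wind blows 90° to the left of the pressure-gradient force (low pressure on the right).
Rotating 225° by 90° counterclockwise gives 135° — the wind blows toward the southeast.

135°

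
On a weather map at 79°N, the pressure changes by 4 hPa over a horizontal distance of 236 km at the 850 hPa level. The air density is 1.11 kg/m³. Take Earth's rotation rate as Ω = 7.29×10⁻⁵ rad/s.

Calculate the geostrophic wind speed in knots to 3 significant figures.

20.7 knots

Coriolis parameter at 79°N:
f = 2Ω sin φ = 2 × 7.29×10⁻⁵ × sin 79° = 1.43×10⁻⁴ s⁻¹
Pressure gradient: |∂P/∂n| = 400 Pa / 236000 m = 1.69×10⁻³ Pa/m
Geostrophic balance (pressure-gradient force = Coriolis force):
V_g = (1/(fρ)) |∂P/∂n| = 1.69×10⁻³ / (1.43×10⁻⁴ × 1.11) = 10.7 m/s
Converting: 10.7 m/s × 1.944 = 20.7 knots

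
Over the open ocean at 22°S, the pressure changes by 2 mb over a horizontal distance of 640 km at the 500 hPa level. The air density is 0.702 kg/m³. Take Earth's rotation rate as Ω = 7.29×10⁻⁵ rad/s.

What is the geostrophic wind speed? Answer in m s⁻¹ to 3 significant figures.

Coriolis parameter at 22°S:
f = 2Ω sin φ = 2 × 7.29×10⁻⁵ × sin 22° = 5.46×10⁻⁵ s⁻¹
Pressure gradient: |∂P/∂n| = 200 Pa / 640000 m = 3.12×10⁻⁴ Pa/m
Geostrophic balance (pressure-gradient force = Coriolis force):
V_g = (1/(fρ)) |∂P/∂n| = 3.12×10⁻⁴ / (5.46×10⁻⁵ × 0.702) = 8.15 m/s

8.15 m s⁻¹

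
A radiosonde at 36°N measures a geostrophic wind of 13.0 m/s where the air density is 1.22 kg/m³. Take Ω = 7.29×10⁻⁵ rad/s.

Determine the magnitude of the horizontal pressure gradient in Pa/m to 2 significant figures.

Coriolis parameter at 36°N:
f = 2Ω sin φ = 2 × 7.29×10⁻⁵ × sin 36° = 8.57×10⁻⁵ s⁻¹
Geostrophic balance rearranged: |∂P/∂n| = f ρ V_g
|∂P/∂n| = 8.57×10⁻⁵ × 1.22 × 13.0 = 1.36×10⁻³ Pa/m

1.4×10⁻³ Pa/m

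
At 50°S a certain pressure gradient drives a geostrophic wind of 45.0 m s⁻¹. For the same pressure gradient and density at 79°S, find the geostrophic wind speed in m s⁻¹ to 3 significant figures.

35.1 m s⁻¹

With the same pressure gradient and density, V_g ∝ 1/f ∝ 1/sin φ.
V₂ = V₁ · sin φ₁ / sin φ₂ = 45.0 × sin 50° / sin 79°
V₂ = 45.0 × 0.7660/0.9816 = 35.1 m s⁻¹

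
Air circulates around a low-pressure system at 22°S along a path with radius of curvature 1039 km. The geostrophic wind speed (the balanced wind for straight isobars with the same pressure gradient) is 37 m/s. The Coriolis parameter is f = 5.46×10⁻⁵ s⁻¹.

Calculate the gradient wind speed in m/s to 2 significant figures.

26 m/s

Around a low, centrifugal force acts outward with Coriolis, so pressure-gradient force balances both:
(1/ρ)|∂P/∂n| = fV + V²/R  →  V² + fR·V − fR·V_g = 0
With fR = 5.46×10⁻⁵ × 1039×10³ m = 56.7 m/s:
V = [−fR + √((fR)² + 4 fR V_g)]/2 = [−56.7 + √(56.7² + 4×56.7×37)]/2 = 25.5 m/s
Subgeostrophic (V < V_g = 37 m/s), as expected around a low.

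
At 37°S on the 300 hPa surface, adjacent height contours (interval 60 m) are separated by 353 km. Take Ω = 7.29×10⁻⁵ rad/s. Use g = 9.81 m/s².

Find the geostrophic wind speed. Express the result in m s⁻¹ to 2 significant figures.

Coriolis parameter at 37°S:
f = 2Ω sin φ = 2 × 7.29×10⁻⁵ × sin 37° = 8.77×10⁻⁵ s⁻¹
Height gradient: |∂Z/∂n| = 60 m / 353000 m = 1.70×10⁻⁴
On a pressure surface, geostrophic balance gives V_g = (g/f)|∂Z/∂n|:
V_g = 9.81 × 1.70×10⁻⁴ / 8.77×10⁻⁵ = 19.0 m/s

19 m s⁻¹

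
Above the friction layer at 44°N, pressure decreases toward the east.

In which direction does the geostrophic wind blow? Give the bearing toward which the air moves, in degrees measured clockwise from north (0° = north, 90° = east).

The pressure-gradient force points toward the east (bearing 090°).
Geostrophic balance: in the Northern Hemisphere the Coriolis force deflects motion to the right, so the geostrophic wind blows 90° to the right of the pressure-gradient force (low pressure on the left).
Rotating 090° by 90° clockwise gives 180° — the wind blows toward the south.

180°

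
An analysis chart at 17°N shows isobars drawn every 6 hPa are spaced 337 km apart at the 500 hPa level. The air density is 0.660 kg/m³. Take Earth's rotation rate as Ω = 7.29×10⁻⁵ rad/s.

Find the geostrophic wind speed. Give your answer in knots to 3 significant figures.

123 knots

Coriolis parameter at 17°N:
f = 2Ω sin φ = 2 × 7.29×10⁻⁵ × sin 17° = 4.26×10⁻⁵ s⁻¹
Pressure gradient: |∂P/∂n| = 600 Pa / 337000 m = 1.78×10⁻³ Pa/m
Geostrophic balance (pressure-gradient force = Coriolis force):
V_g = (1/(fρ)) |∂P/∂n| = 1.78×10⁻³ / (4.26×10⁻⁵ × 0.660) = 63.3 m/s
Converting: 63.3 m/s × 1.944 = 123 knots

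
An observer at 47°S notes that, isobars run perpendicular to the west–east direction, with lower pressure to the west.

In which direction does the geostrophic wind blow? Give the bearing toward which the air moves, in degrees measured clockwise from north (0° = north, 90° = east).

The pressure-gradient force points toward the west (bearing 270°).
Geostrophic balance: in the Southern Hemisphere the Coriolis force deflects motion to the left, so the geostrophic wind blows 90° to the left of the pressure-gradient force (low pressure on the right).
Rotating 270° by 90° counterclockwise gives 180° — the wind blows toward the south.

180°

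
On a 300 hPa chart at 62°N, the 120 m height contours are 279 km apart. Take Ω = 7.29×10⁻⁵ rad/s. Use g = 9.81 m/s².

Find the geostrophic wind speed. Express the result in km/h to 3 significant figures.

118 km/h

Coriolis parameter at 62°N:
f = 2Ω sin φ = 2 × 7.29×10⁻⁵ × sin 62° = 1.29×10⁻⁴ s⁻¹
Height gradient: |∂Z/∂n| = 120 m / 279000 m = 4.30×10⁻⁴
On a pressure surface, geostrophic balance gives V_g = (g/f)|∂Z/∂n|:
V_g = 9.81 × 4.30×10⁻⁴ / 1.29×10⁻⁴ = 32.8 m/s
Converting: 32.8 m/s × 3.6 = 118 km/h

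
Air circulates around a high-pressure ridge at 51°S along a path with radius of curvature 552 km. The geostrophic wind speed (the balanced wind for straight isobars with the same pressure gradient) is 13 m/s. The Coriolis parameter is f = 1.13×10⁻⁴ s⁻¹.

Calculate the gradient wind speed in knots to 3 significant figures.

35.9 knots

Around a high, pressure-gradient force acts outward with centrifugal, so Coriolis balances both:
fV = (1/ρ)|∂P/∂n| + V²/R  →  V² − fR·V + fR·V_g = 0
With fR = 1.13×10⁻⁴ × 552×10³ m = 62.4 m/s:
V = [fR − √((fR)² − 4 fR V_g)]/2 = [62.4 − √(62.4² − 4×62.4×13)]/2 = 18.5 m/s
Supergeostrophic (V > V_g = 13 m/s), as expected around a high.
Converting: 18.5 m/s × 1.944 = 35.9 knots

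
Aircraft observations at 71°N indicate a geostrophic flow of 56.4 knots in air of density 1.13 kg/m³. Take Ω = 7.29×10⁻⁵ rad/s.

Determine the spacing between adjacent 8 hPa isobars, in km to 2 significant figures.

180 km

Coriolis parameter at 71°N:
f = 2Ω sin φ = 2 × 7.29×10⁻⁵ × sin 71° = 1.38×10⁻⁴ s⁻¹
Wind speed in SI: 56.4 knots = 29.0 m/s
Geostrophic balance rearranged: |∂P/∂n| = f ρ V_g
|∂P/∂n| = 1.38×10⁻⁴ × 1.13 × 29.0 = 4.52×10⁻³ Pa/m
Isobar spacing: Δn = ΔP/|∂P/∂n| = 800 Pa / 4.52×10⁻³ Pa/m = 176997 m ≈ 180 km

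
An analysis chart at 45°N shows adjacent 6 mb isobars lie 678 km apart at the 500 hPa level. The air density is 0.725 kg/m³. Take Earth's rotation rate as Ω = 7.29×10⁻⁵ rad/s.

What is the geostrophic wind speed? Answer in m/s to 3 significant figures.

Coriolis parameter at 45°N:
f = 2Ω sin φ = 2 × 7.29×10⁻⁵ × sin 45° = 1.03×10⁻⁴ s⁻¹
Pressure gradient: |∂P/∂n| = 600 Pa / 678000 m = 8.85×10⁻⁴ Pa/m
Geostrophic balance (pressure-gradient force = Coriolis force):
V_g = (1/(fρ)) |∂P/∂n| = 8.85×10⁻⁴ / (1.03×10⁻⁴ × 0.725) = 11.8 m/s

11.8 m/s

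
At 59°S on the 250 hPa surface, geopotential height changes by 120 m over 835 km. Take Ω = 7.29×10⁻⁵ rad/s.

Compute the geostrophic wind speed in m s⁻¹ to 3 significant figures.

Coriolis parameter at 59°S:
f = 2Ω sin φ = 2 × 7.29×10⁻⁵ × sin 59° = 1.25×10⁻⁴ s⁻¹
Height gradient: |∂Z/∂n| = 120 m / 835000 m = 1.44×10⁻⁴
On a pressure surface, geostrophic balance gives V_g = (g/f)|∂Z/∂n|:
V_g = 9.81 × 1.44×10⁻⁴ / 1.25×10⁻⁴ = 11.3 m/s

11.3 m s⁻¹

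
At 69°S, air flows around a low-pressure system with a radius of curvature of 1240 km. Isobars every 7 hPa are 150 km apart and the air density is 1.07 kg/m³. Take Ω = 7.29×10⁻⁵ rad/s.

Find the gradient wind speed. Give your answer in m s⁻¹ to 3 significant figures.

27.5 m s⁻¹

Coriolis parameter at 69°S:
f = 2Ω sin φ = 2 × 7.29×10⁻⁵ × sin 69° = 1.36×10⁻⁴ s⁻¹
Pressure gradient: |∂P/∂n| = 700 Pa / 150000 m = 4.67×10⁻³ Pa/m
Geostrophic speed: V_g = |∂P/∂n|/(fρ) = 4.67×10⁻³/(1.36×10⁻⁴ × 1.07) = 32.0 m/s
Around a low, centrifugal force acts outward with Coriolis, so pressure-gradient force balances both:
(1/ρ)|∂P/∂n| = fV + V²/R  →  V² + fR·V − fR·V_g = 0
With fR = 1.36×10⁻⁴ × 1240×10³ m = 169 m/s:
V = [−fR + √((fR)² + 4 fR V_g)]/2 = [−169 + √(169² + 4×169×32)]/2 = 27.5 m/s
Subgeostrophic (V < V_g = 32 m/s), as expected around a low.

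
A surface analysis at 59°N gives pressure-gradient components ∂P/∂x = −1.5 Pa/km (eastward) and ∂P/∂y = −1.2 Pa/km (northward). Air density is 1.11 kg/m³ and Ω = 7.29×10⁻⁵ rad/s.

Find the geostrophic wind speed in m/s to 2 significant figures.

14 m/s

Coriolis parameter at 59°N:
f = 2Ω sin φ = 2 × 7.29×10⁻⁵ × sin 59° = 1.25×10⁻⁴ s⁻¹
Component geostrophic relations (x east, y north):
u_g = −(1/(fρ)) ∂P/∂y,  v_g = (1/(fρ)) ∂P/∂x
u_g = −(−1.2×10⁻³)/(1.25×10⁻⁴ × 1.11) = 8.65 m/s;  v_g = (−1.5×10⁻³)/(1.25×10⁻⁴ × 1.11) = −10.8 m/s
|V_g| = √(u_g² + v_g²) = 13.8 m/s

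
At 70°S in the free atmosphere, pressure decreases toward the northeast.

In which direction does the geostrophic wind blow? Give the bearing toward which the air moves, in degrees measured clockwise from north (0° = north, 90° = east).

315°

The pressure-gradient force points toward the northeast (bearing 045°).
Geostrophic balance: in the Southern Hemisphere the Coriolis force deflects motion to the left, so the geostrophic wind blows 90° to the left of the pressure-gradient force (low pressure on the right).
Rotating 045° by 90° counterclockwise gives 315° — the wind blows toward the northwest.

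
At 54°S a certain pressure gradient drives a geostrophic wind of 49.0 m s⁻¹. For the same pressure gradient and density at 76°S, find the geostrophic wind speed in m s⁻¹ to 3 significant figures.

With the same pressure gradient and density, V_g ∝ 1/f ∝ 1/sin φ.
V₂ = V₁ · sin φ₁ / sin φ₂ = 49.0 × sin 54° / sin 76°
V₂ = 49.0 × 0.8090/0.9703 = 40.9 m s⁻¹

40.9 m s⁻¹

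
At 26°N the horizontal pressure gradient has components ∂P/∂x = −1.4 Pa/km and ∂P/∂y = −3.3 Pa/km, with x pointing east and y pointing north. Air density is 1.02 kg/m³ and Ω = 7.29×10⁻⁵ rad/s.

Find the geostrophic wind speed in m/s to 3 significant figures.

55.0 m/s

Coriolis parameter at 26°N:
f = 2Ω sin φ = 2 × 7.29×10⁻⁵ × sin 26° = 6.39×10⁻⁵ s⁻¹
Component geostrophic relations (x east, y north):
u_g = −(1/(fρ)) ∂P/∂y,  v_g = (1/(fρ)) ∂P/∂x
u_g = −(−3.3×10⁻³)/(6.39×10⁻⁵ × 1.02) = 50.6 m/s;  v_g = (−1.4×10⁻³)/(6.39×10⁻⁵ × 1.02) = −21.5 m/s
|V_g| = √(u_g² + v_g²) = 55.0 m/s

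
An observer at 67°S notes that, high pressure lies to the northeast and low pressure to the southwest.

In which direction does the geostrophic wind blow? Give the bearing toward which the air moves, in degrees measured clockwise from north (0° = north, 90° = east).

135°

The pressure-gradient force points toward the southwest (bearing 225°).
Geostrophic balance: in the Southern Hemisphere the Coriolis force deflects motion to the left, so the geostrophic wind blows 90° to the left of the pressure-gradient force (low pressure on the right).
Rotating 225° by 90° counterclockwise gives 135° — the wind blows toward the southeast.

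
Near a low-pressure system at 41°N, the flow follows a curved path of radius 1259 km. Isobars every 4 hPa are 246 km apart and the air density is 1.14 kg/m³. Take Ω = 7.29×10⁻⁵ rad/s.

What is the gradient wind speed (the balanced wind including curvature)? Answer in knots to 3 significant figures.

26.1 knots

Coriolis parameter at 41°N:
f = 2Ω sin φ = 2 × 7.29×10⁻⁵ × sin 41° = 9.57×10⁻⁵ s⁻¹
Pressure gradient: |∂P/∂n| = 400 Pa / 246000 m = 1.63×10⁻³ Pa/m
Geostrophic speed: V_g = |∂P/∂n|/(fρ) = 1.63×10⁻³/(9.57×10⁻⁵ × 1.14) = 14.9 m/s
Around a low, centrifugal force acts outward with Coriolis, so pressure-gradient force balances both:
(1/ρ)|∂P/∂n| = fV + V²/R  →  V² + fR·V − fR·V_g = 0
With fR = 9.57×10⁻⁵ × 1259×10³ m = 120 m/s:
V = [−fR + √((fR)² + 4 fR V_g)]/2 = [−120 + √(120² + 4×120×14.9)]/2 = 13.4 m/s
Subgeostrophic (V < V_g = 14.9 m/s), as expected around a low.
Converting: 13.4 m/s × 1.944 = 26.1 knots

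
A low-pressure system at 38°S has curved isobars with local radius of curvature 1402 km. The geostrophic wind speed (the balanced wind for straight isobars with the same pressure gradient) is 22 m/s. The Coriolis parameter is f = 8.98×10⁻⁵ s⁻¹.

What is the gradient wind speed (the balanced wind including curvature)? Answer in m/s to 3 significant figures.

Around a low, centrifugal force acts outward with Coriolis, so pressure-gradient force balances both:
(1/ρ)|∂P/∂n| = fV + V²/R  →  V² + fR·V − fR·V_g = 0
With fR = 8.98×10⁻⁵ × 1402×10³ m = 126 m/s:
V = [−fR + √((fR)² + 4 fR V_g)]/2 = [−126 + √(126² + 4×126×22)]/2 = 19.1 m/s
Subgeostrophic (V < V_g = 22 m/s), as expected around a low.

19.1 m/s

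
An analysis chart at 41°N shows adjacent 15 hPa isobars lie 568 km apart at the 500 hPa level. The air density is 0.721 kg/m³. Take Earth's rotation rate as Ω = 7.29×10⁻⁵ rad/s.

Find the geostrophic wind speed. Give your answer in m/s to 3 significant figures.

Coriolis parameter at 41°N:
f = 2Ω sin φ = 2 × 7.29×10⁻⁵ × sin 41° = 9.57×10⁻⁵ s⁻¹
Pressure gradient: |∂P/∂n| = 1500 Pa / 568000 m = 2.64×10⁻³ Pa/m
Geostrophic balance (pressure-gradient force = Coriolis force):
V_g = (1/(fρ)) |∂P/∂n| = 2.64×10⁻³ / (9.57×10⁻⁵ × 0.721) = 38.3 m/s

38.3 m/s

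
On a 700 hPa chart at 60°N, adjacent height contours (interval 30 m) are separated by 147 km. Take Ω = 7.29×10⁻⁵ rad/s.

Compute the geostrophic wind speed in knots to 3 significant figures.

Coriolis parameter at 60°N:
f = 2Ω sin φ = 2 × 7.29×10⁻⁵ × sin 60° = 1.26×10⁻⁴ s⁻¹
Height gradient: |∂Z/∂n| = 30 m / 147000 m = 2.04×10⁻⁴
On a pressure surface, geostrophic balance gives V_g = (g/f)|∂Z/∂n|:
V_g = 9.81 × 2.04×10⁻⁴ / 1.26×10⁻⁴ = 15.9 m/s
Converting: 15.9 m/s × 1.944 = 30.8 knots

30.8 knots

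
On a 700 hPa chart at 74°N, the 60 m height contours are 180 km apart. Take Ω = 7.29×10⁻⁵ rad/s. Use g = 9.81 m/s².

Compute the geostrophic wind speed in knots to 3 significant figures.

45.4 knots

Coriolis parameter at 74°N:
f = 2Ω sin φ = 2 × 7.29×10⁻⁵ × sin 74° = 1.40×10⁻⁴ s⁻¹
Height gradient: |∂Z/∂n| = 60 m / 180000 m = 3.33×10⁻⁴
On a pressure surface, geostrophic balance gives V_g = (g/f)|∂Z/∂n|:
V_g = 9.81 × 3.33×10⁻⁴ / 1.40×10⁻⁴ = 23.3 m/s
Converting: 23.3 m/s × 1.944 = 45.4 knots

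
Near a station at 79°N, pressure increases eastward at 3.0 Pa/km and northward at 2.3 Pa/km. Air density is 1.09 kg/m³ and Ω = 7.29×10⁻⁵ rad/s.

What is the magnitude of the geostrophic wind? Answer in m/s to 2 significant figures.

24 m/s

Coriolis parameter at 79°N:
f = 2Ω sin φ = 2 × 7.29×10⁻⁵ × sin 79° = 1.43×10⁻⁴ s⁻¹
Component geostrophic relations (x east, y north):
u_g = −(1/(fρ)) ∂P/∂y,  v_g = (1/(fρ)) ∂P/∂x
u_g = −(2.3×10⁻³)/(1.43×10⁻⁴ × 1.09) = −14.7 m/s;  v_g = (3.0×10⁻³)/(1.43×10⁻⁴ × 1.09) = 19.2 m/s
|V_g| = √(u_g² + v_g²) = 24.2 m/s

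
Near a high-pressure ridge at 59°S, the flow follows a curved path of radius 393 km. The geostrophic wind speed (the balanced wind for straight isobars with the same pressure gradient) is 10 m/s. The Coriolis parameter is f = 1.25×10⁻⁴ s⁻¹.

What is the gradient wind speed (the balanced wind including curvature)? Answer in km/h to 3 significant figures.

Around a high, pressure-gradient force acts outward with centrifugal, so Coriolis balances both:
fV = (1/ρ)|∂P/∂n| + V²/R  →  V² − fR·V + fR·V_g = 0
With fR = 1.25×10⁻⁴ × 393×10³ m = 49.1 m/s:
V = [fR − √((fR)² − 4 fR V_g)]/2 = [49.1 − √(49.1² − 4×49.1×10)]/2 = 14 m/s
Supergeostrophic (V > V_g = 10 m/s), as expected around a high.
Converting: 14 m/s × 3.6 = 50.3 km/h

50.3 km/h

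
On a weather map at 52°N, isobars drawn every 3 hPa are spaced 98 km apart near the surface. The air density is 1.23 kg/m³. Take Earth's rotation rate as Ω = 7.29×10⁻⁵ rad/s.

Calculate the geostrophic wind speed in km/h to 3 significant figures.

78.0 km/h

Coriolis parameter at 52°N:
f = 2Ω sin φ = 2 × 7.29×10⁻⁵ × sin 52° = 1.15×10⁻⁴ s⁻¹
Pressure gradient: |∂P/∂n| = 300 Pa / 98000 m = 3.06×10⁻³ Pa/m
Geostrophic balance (pressure-gradient force = Coriolis force):
V_g = (1/(fρ)) |∂P/∂n| = 3.06×10⁻³ / (1.15×10⁻⁴ × 1.23) = 21.7 m/s
Converting: 21.7 m/s × 3.6 = 78.0 km/h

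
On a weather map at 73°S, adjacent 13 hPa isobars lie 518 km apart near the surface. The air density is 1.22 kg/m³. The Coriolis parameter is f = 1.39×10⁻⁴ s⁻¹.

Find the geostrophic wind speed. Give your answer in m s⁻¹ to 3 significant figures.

Pressure gradient: |∂P/∂n| = 1300 Pa / 518000 m = 2.51×10⁻³ Pa/m
Geostrophic balance (pressure-gradient force = Coriolis force):
V_g = (1/(fρ)) |∂P/∂n| = 2.51×10⁻³ / (1.39×10⁻⁴ × 1.22) = 14.8 m/s

14.8 m s⁻¹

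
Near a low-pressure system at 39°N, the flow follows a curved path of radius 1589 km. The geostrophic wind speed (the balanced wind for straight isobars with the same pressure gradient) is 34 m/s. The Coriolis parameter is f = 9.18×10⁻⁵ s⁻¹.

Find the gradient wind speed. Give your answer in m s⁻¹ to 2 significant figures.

Around a low, centrifugal force acts outward with Coriolis, so pressure-gradient force balances both:
(1/ρ)|∂P/∂n| = fV + V²/R  →  V² + fR·V − fR·V_g = 0
With fR = 9.18×10⁻⁵ × 1589×10³ m = 146 m/s:
V = [−fR + √((fR)² + 4 fR V_g)]/2 = [−146 + √(146² + 4×146×34)]/2 = 28.5 m/s
Subgeostrophic (V < V_g = 34 m/s), as expected around a low.

28 m s⁻¹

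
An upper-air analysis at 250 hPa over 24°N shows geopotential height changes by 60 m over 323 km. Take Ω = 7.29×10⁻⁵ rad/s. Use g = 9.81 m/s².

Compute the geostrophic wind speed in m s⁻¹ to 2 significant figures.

Coriolis parameter at 24°N:
f = 2Ω sin φ = 2 × 7.29×10⁻⁵ × sin 24° = 5.93×10⁻⁵ s⁻¹
Height gradient: |∂Z/∂n| = 60 m / 323000 m = 1.86×10⁻⁴
On a pressure surface, geostrophic balance gives V_g = (g/f)|∂Z/∂n|:
V_g = 9.81 × 1.86×10⁻⁴ / 5.93×10⁻⁵ = 30.7 m/s

31 m s⁻¹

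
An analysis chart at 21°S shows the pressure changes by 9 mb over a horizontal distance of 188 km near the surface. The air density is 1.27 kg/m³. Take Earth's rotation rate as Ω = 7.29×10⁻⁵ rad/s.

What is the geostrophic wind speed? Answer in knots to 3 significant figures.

Coriolis parameter at 21°S:
f = 2Ω sin φ = 2 × 7.29×10⁻⁵ × sin 21° = 5.23×10⁻⁵ s⁻¹
Pressure gradient: |∂P/∂n| = 900 Pa / 188000 m = 4.79×10⁻³ Pa/m
Geostrophic balance (pressure-gradient force = Coriolis force):
V_g = (1/(fρ)) |∂P/∂n| = 4.79×10⁻³ / (5.23×10⁻⁵ × 1.27) = 72.1 m/s
Converting: 72.1 m/s × 1.944 = 140 knots

140 knots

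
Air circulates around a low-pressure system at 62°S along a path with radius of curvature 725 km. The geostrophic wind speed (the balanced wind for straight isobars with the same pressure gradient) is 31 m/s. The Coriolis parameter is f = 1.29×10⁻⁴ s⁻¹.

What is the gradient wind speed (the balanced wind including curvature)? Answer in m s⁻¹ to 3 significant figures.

Around a low, centrifugal force acts outward with Coriolis, so pressure-gradient force balances both:
(1/ρ)|∂P/∂n| = fV + V²/R  →  V² + fR·V − fR·V_g = 0
With fR = 1.29×10⁻⁴ × 725×10³ m = 93.5 m/s:
V = [−fR + √((fR)² + 4 fR V_g)]/2 = [−93.5 + √(93.5² + 4×93.5×31)]/2 = 24.6 m/s
Subgeostrophic (V < V_g = 31 m/s), as expected around a low.

24.6 m s⁻¹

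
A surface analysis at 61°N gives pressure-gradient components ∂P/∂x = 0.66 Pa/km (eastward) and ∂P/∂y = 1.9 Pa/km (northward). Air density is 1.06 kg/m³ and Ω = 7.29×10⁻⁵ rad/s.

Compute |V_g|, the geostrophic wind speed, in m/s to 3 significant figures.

Coriolis parameter at 61°N:
f = 2Ω sin φ = 2 × 7.29×10⁻⁵ × sin 61° = 1.28×10⁻⁴ s⁻¹
Component geostrophic relations (x east, y north):
u_g = −(1/(fρ)) ∂P/∂y,  v_g = (1/(fρ)) ∂P/∂x
u_g = −(1.9×10⁻³)/(1.28×10⁻⁴ × 1.06) = −14.1 m/s;  v_g = (0.66×10⁻³)/(1.28×10⁻⁴ × 1.06) = 4.88 m/s
|V_g| = √(u_g² + v_g²) = 14.9 m/s

14.9 m/s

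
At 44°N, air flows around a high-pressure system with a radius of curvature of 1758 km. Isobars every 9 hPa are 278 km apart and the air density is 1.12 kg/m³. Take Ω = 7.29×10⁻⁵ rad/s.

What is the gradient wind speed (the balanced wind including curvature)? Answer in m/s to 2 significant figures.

Coriolis parameter at 44°N:
f = 2Ω sin φ = 2 × 7.29×10⁻⁵ × sin 44° = 1.01×10⁻⁴ s⁻¹
Pressure gradient: |∂P/∂n| = 900 Pa / 278000 m = 3.24×10⁻³ Pa/m
Geostrophic speed: V_g = |∂P/∂n|/(fρ) = 3.24×10⁻³/(1.01×10⁻⁴ × 1.12) = 28.5 m/s
Around a high, pressure-gradient force acts outward with centrifugal, so Coriolis balances both:
fV = (1/ρ)|∂P/∂n| + V²/R  →  V² − fR·V + fR·V_g = 0
With fR = 1.01×10⁻⁴ × 1758×10³ m = 178 m/s:
V = [fR − √((fR)² − 4 fR V_g)]/2 = [178 − √(178² − 4×178×28.5)]/2 = 35.7 m/s
Supergeostrophic (V > V_g = 28.5 m/s), as expected around a high.

36 m/s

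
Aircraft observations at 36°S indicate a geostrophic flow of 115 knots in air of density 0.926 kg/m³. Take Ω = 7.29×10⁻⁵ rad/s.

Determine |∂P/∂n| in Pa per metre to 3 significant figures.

4.69×10⁻³ Pa/m

Coriolis parameter at 36°S:
f = 2Ω sin φ = 2 × 7.29×10⁻⁵ × sin 36° = 8.57×10⁻⁵ s⁻¹
Wind speed in SI: 115 knots = 59.2 m/s
Geostrophic balance rearranged: |∂P/∂n| = f ρ V_g
|∂P/∂n| = 8.57×10⁻⁵ × 0.926 × 59.2 = 4.69×10⁻³ Pa/m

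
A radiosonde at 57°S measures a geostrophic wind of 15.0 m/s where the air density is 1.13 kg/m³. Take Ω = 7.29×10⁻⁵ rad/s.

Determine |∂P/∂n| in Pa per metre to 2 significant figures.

2.1×10⁻³ Pa/m

Coriolis parameter at 57°S:
f = 2Ω sin φ = 2 × 7.29×10⁻⁵ × sin 57° = 1.22×10⁻⁴ s⁻¹
Geostrophic balance rearranged: |∂P/∂n| = f ρ V_g
|∂P/∂n| = 1.22×10⁻⁴ × 1.13 × 15.0 = 2.07×10⁻³ Pa/m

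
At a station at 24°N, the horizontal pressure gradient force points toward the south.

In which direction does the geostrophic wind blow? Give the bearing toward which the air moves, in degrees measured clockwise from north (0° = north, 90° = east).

The pressure-gradient force points toward the south (bearing 180°).
Geostrophic balance: in the Northern Hemisphere the Coriolis force deflects motion to the right, so the geostrophic wind blows 90° to the right of the pressure-gradient force (low pressure on the left).
Rotating 180° by 90° clockwise gives 270° — the wind blows toward the west.

270°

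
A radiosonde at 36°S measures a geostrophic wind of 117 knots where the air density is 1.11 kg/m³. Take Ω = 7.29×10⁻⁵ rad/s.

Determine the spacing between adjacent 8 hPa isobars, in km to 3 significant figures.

140 km

Coriolis parameter at 36°S:
f = 2Ω sin φ = 2 × 7.29×10⁻⁵ × sin 36° = 8.57×10⁻⁵ s⁻¹
Wind speed in SI: 117 knots = 60.2 m/s
Geostrophic balance rearranged: |∂P/∂n| = f ρ V_g
|∂P/∂n| = 8.57×10⁻⁵ × 1.11 × 60.2 = 5.73×10⁻³ Pa/m
Isobar spacing: Δn = ΔP/|∂P/∂n| = 800 Pa / 5.73×10⁻³ Pa/m = 139723 m ≈ 140 km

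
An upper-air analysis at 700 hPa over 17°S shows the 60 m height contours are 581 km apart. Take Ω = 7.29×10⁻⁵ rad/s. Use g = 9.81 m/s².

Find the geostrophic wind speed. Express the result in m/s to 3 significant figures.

Coriolis parameter at 17°S:
f = 2Ω sin φ = 2 × 7.29×10⁻⁵ × sin 17° = 4.26×10⁻⁵ s⁻¹
Height gradient: |∂Z/∂n| = 60 m / 581000 m = 1.03×10⁻⁴
On a pressure surface, geostrophic balance gives V_g = (g/f)|∂Z/∂n|:
V_g = 9.81 × 1.03×10⁻⁴ / 4.26×10⁻⁵ = 23.8 m/s

23.8 m/s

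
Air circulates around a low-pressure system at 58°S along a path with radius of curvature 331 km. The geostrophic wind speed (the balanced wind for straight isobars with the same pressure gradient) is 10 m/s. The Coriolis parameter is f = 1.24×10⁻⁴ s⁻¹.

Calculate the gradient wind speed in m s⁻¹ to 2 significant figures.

Around a low, centrifugal force acts outward with Coriolis, so pressure-gradient force balances both:
(1/ρ)|∂P/∂n| = fV + V²/R  →  V² + fR·V − fR·V_g = 0
With fR = 1.24×10⁻⁴ × 331×10³ m = 41.0 m/s:
V = [−fR + √((fR)² + 4 fR V_g)]/2 = [−41.0 + √(41.0² + 4×41.0×10)]/2 = 8.32 m/s
Subgeostrophic (V < V_g = 10 m/s), as expected around a low.

8.3 m s⁻¹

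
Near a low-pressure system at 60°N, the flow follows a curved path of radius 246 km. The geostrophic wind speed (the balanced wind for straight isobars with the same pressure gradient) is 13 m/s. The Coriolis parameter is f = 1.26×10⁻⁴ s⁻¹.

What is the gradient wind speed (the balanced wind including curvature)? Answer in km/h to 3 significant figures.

35.5 km/h

Around a low, centrifugal force acts outward with Coriolis, so pressure-gradient force balances both:
(1/ρ)|∂P/∂n| = fV + V²/R  →  V² + fR·V − fR·V_g = 0
With fR = 1.26×10⁻⁴ × 246×10³ m = 31.0 m/s:
V = [−fR + √((fR)² + 4 fR V_g)]/2 = [−31.0 + √(31.0² + 4×31.0×13)]/2 = 9.86 m/s
Subgeostrophic (V < V_g = 13 m/s), as expected around a low.
Converting: 9.86 m/s × 3.6 = 35.5 km/h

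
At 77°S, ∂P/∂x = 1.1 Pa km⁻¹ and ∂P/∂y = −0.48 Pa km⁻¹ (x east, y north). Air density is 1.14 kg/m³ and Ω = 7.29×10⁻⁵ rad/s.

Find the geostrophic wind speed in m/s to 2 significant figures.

Coriolis parameter at 77°S:
f = 2Ω sin φ = 2 × 7.29×10⁻⁵ × sin 77° = 1.42×10⁻⁴ s⁻¹
In the Southern Hemisphere f is negative: f = −1.42×10⁻⁴ s⁻¹.
Component geostrophic relations (x east, y north):
u_g = −(1/(fρ)) ∂P/∂y,  v_g = (1/(fρ)) ∂P/∂x
u_g = −(−0.48×10⁻³)/(−1.42×10⁻⁴ × 1.14) = −2.96 m/s;  v_g = (1.1×10⁻³)/(−1.42×10⁻⁴ × 1.14) = −6.79 m/s
|V_g| = √(u_g² + v_g²) = 7.41 m/s

7.4 m/s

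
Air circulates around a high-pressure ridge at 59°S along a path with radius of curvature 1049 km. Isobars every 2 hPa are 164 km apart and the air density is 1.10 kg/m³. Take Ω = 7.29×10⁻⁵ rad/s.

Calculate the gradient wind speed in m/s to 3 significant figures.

Coriolis parameter at 59°S:
f = 2Ω sin φ = 2 × 7.29×10⁻⁵ × sin 59° = 1.25×10⁻⁴ s⁻¹
Pressure gradient: |∂P/∂n| = 200 Pa / 164000 m = 1.22×10⁻³ Pa/m
Geostrophic speed: V_g = |∂P/∂n|/(fρ) = 1.22×10⁻³/(1.25×10⁻⁴ × 1.10) = 8.87 m/s
Around a high, pressure-gradient force acts outward with centrifugal, so Coriolis balances both:
fV = (1/ρ)|∂P/∂n| + V²/R  →  V² − fR·V + fR·V_g = 0
With fR = 1.25×10⁻⁴ × 1049×10³ m = 131 m/s:
V = [fR − √((fR)² − 4 fR V_g)]/2 = [131 − √(131² − 4×131×8.87)]/2 = 9.57 m/s
Supergeostrophic (V > V_g = 8.87 m/s), as expected around a high.

9.57 m/s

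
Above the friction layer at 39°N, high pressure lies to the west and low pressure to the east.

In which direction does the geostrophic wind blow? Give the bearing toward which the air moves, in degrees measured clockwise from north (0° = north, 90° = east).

The pressure-gradient force points toward the east (bearing 090°).
Geostrophic balance: in the Northern Hemisphere the Coriolis force deflects motion to the right, so the geostrophic wind blows 90° to the right of the pressure-gradient force (low pressure on the left).
Rotating 090° by 90° clockwise gives 180° — the wind blows toward the south.

180°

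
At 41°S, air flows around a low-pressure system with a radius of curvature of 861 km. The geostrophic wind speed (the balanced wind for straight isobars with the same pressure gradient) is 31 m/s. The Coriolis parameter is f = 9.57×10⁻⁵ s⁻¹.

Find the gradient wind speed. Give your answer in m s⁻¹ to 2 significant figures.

24 m s⁻¹

Around a low, centrifugal force acts outward with Coriolis, so pressure-gradient force balances both:
(1/ρ)|∂P/∂n| = fV + V²/R  →  V² + fR·V − fR·V_g = 0
With fR = 9.57×10⁻⁵ × 861×10³ m = 82.4 m/s:
V = [−fR + √((fR)² + 4 fR V_g)]/2 = [−82.4 + √(82.4² + 4×82.4×31)]/2 = 24 m/s
Subgeostrophic (V < V_g = 31 m/s), as expected around a low.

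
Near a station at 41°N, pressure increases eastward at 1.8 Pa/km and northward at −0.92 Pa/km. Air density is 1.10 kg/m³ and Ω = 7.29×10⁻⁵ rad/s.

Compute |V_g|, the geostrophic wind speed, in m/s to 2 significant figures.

19 m/s

Coriolis parameter at 41°N:
f = 2Ω sin φ = 2 × 7.29×10⁻⁵ × sin 41° = 9.57×10⁻⁵ s⁻¹
Component geostrophic relations (x east, y north):
u_g = −(1/(fρ)) ∂P/∂y,  v_g = (1/(fρ)) ∂P/∂x
u_g = −(−0.92×10⁻³)/(9.57×10⁻⁵ × 1.10) = 8.74 m/s;  v_g = (1.8×10⁻³)/(9.57×10⁻⁵ × 1.10) = 17.1 m/s
|V_g| = √(u_g² + v_g²) = 19.2 m/s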